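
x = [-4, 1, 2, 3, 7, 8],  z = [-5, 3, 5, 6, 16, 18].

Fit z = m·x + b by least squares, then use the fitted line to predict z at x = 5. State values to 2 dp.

ẑ = 11.40

From the data, Σx·x = 143, Σx = 17, Σ1 = 6.
Moment sums: Σx·z = 307, Σz = 43.
AᵀA·[m, b]ᵀ = Aᵀz becomes [[143, 17]; [17, 6]]·[m, b]ᵀ = [307, 43]ᵀ.
Determinant 143·6 − 17² = 569.
m = (307·6 − 17·43)/569 = 1111/569; b = (143·43 − 17·307)/569 = 930/569.
At x = 5: ẑ = (1111/569)·(5) + (930/569)·(1) = 6485/569.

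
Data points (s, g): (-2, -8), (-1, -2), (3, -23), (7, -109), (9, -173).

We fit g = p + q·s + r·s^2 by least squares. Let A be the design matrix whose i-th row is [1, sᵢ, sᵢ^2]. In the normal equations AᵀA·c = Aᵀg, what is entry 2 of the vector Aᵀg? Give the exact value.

Entry 2 ↔ basis s, so (Aᵀg)_{2} = Σᵢ (s)·gᵢ = (-2)·(-8) + (-1)·(-2) + (3)·(-23) + (7)·(-109) + (9)·(-173) = -2371.

-2371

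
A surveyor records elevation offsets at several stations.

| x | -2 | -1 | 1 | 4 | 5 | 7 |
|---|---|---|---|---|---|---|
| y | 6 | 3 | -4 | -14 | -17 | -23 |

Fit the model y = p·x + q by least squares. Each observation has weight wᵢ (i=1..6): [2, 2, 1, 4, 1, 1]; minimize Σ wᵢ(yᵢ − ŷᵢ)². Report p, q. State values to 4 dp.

p = -3.2955, q = -0.5640

Entries of MᵀWM: Σwᵢ·x·x = 149, Σwᵢ·x = 23, Σwᵢ·1 = 11.
Moment sums: Σwᵢ·x·y = -504, Σwᵢ·y = -82.
So MᵀWM·[p, q]ᵀ = MᵀWy: [[149, 23]; [23, 11]]·[p, q]ᵀ = [-504, -82]ᵀ.
det = 149·11 − 23² = 1110.
p = ((-504)·11 − 23·(-82))/1110 = -1829/555; q = (149·(-82) − 23·(-504))/1110 = -313/555.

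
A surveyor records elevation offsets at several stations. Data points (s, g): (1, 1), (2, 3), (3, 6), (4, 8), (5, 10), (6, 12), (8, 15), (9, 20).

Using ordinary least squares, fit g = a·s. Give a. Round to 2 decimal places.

a = 2.03

Setting ∂/∂a … = 0 gives: 236·a = 479.
(Σs·s = 236, Σs·g = 479.)
Hence a = 479 / 236 ≈ 2.02966.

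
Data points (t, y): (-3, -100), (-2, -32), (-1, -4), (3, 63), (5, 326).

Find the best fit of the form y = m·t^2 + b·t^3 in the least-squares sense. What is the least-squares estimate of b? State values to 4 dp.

b = 3.0163

With design matrix A, AᵀA = [[804, 3092]; [3092, 17148]] and Aᵀy = [7685, 45411]ᵀ.
Eliminating b: 17148·(row 1) − 3092·(row 2) gives 4226528·m = 17148·7685 − 3092·45411 = -8628432, so m = -539277/264158.
Then b = (45411 − 3092·(-539277/264158))/17148 = 1593553/528316.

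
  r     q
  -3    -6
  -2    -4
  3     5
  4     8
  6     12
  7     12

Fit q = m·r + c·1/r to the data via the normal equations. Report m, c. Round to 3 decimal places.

m = 1.826, c = 0.724

From the data, Σr·r = 123, Σr·1/r = 6, Σ1/r·1/r = 457/784.
Moment sums: Σr·q = 229, Σ1/r·q = 239/21.
Determinant 123·(457/784) − 6² = 27987/784.
m = (229·(457/784) − 6·(239/21))/(27987/784) = 17039/9329; c = (123·(239/21) − 6·229)/(27987/784) = 20272/27987.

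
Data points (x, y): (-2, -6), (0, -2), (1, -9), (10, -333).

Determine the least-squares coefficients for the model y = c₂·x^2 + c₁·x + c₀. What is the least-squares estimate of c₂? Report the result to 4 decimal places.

MᵀM·[c₂, c₁, c₀]ᵀ = Mᵀy reads: 10017·c₂ + 993·c₁ + 105·c₀ = -33333;  993·c₂ + 105·c₁ + 9·c₀ = -3327;  105·c₂ + 9·c₁ + 4·c₀ = -350.
(Σx^2·x^2 = 10017, Σx^2·x = 993, Σx^2 = 105, Σx·x = 105, Σx = 9, Σ1 = 4, Σx^2·y = -33333, Σx·y = -3327, Σy = -350.)
Solving the 3×3 system (Gaussian elimination) gives c₂ = -27681/9484, c₁ = -37015/9484, c₀ = -4985/2371.

c₂ = -2.9187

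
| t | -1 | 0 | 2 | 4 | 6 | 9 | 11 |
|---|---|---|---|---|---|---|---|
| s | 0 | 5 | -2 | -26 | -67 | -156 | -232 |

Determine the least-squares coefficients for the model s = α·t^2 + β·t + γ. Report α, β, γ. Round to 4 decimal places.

The normal system MᵀM·[α, β, γ]ᵀ = Mᵀs is [[22771, 2347, 259]; [2347, 259, 31]; [259, 31, 7]]·[α, β, γ]ᵀ = [-43544, -4466, -478]ᵀ.
Solving the 3×3 system (Gaussian elimination) gives α = -3089/1554, β = 11/37, γ = 6131/1554.

α = -1.9878, β = 0.2973, γ = 3.9453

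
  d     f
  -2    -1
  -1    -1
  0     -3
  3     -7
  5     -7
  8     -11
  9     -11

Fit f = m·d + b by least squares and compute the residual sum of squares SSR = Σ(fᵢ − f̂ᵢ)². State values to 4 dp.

SSR = 3.3085

The normal system AᵀA·[m, b]ᵀ = Aᵀf is [[184, 22]; [22, 7]]·[m, b]ᵀ = [-240, -41]ᵀ.
Δ = 184·7 − 22² = 804.
m = ((-240)·7 − 22·(-41))/804 = -389/402; b = (184·(-41) − 22·(-240))/804 = -566/201.
Residuals: -8/67, 341/402, -37/201, -515/402, 263/402, -89/201, 211/402; SSR = 665/201.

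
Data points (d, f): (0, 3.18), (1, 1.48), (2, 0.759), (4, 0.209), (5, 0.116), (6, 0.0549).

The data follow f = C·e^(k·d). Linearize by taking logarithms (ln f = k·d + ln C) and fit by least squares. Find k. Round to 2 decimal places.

k = -0.66

With ln fᵢ as the transformed response and dᵢ as the regressor:
Σd = 18.0000, Σ(d)² = 82.0000, Σln f = -5.3487, Σd·ln f = -34.6054.
Equations: 82.0000·k + 18.0000·ln C = -34.6054;  18.0000·k + 6·ln C = -5.3487.
Solving (det = 168.0000): k = -0.66284, ln C = 1.09707.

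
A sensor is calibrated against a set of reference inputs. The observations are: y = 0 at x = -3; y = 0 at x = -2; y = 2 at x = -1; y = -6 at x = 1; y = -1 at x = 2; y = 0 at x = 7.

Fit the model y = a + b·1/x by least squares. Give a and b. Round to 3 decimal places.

a = -0.938, b = -3.298

Normal-equation sums: Σ1 = 6, Σ1/x = -4/21, Σ1/x·1/x = 2321/882.
Moment sums: Σy = -5, Σ1/x·y = -17/2.
AᵀA·[a, b]ᵀ = Aᵀy becomes [[6, -4/21]; [-4/21, 2321/882]]·[a, b]ᵀ = [-5, -17/2]ᵀ.
det = 6·(2321/882) − (-4/21)² = 6947/441.
a = ((-5)·(2321/882) − (-4/21)·(-17/2))/(6947/441) = -13033/13894; b = (6·(-17/2) − (-4/21)·(-5))/(6947/441) = -22911/6947.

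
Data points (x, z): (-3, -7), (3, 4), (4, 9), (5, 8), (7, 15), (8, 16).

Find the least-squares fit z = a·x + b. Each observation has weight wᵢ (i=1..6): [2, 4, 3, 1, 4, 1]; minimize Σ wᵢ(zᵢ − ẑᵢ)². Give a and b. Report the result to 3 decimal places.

From the data, Σwᵢ·x·x = 387, Σwᵢ·x = 59, Σwᵢ·1 = 15.
And Σwᵢ·x·z = 786, Σwᵢ·z = 113.
MᵀWM·[a, b]ᵀ = MᵀWz becomes [[387, 59]; [59, 15]]·[a, b]ᵀ = [786, 113]ᵀ.
Eliminating b: 15·(row 1) − 59·(row 2) gives 2324·a = 15·786 − 59·113 = 5123, so a = 5123/2324.
Then b = (113 − 59·(5123/2324))/15 = -2643/2324.

a = 2.204, b = -1.137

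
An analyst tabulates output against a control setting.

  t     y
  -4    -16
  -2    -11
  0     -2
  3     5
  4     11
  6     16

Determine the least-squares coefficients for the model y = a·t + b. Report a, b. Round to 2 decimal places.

a = 3.26, b = -3.30

Sums needed: Σt·t = 81, Σt = 7, Σ1 = 6.
Right-hand side: Σt·y = 241, Σy = 3.
So AᵀA·[a, b]ᵀ = Aᵀy: [[81, 7]; [7, 6]]·[a, b]ᵀ = [241, 3]ᵀ.
Δ = 81·6 − 7² = 437.
a = (241·6 − 7·3)/437 = 75/23; b = (81·3 − 7·241)/437 = -76/23.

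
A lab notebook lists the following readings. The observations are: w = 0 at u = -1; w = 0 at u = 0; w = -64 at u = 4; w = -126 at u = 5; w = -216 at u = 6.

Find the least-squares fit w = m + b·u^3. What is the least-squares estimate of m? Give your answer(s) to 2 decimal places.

m = -0.49

Sums needed: Σ1 = 5, Σu^3 = 404, Σu^3·u^3 = 66378.
Moment sums: Σw = -406, Σu^3·w = -66502.
Determinant 5·66378 − 404² = 168674.
m = ((-406)·66378 − 404·(-66502))/168674 = -41330/84337; b = (5·(-66502) − 404·(-406))/168674 = -84243/84337.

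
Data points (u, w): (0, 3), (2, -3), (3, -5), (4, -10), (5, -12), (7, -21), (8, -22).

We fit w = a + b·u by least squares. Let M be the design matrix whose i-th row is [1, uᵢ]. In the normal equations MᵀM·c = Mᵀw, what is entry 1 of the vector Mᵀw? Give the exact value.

Entry 1 ↔ basis 1, so (Mᵀw)_{1} = Σᵢ wᵢ = (1)·(3) + (1)·(-3) + (1)·(-5) + (1)·(-10) + (1)·(-12) + (1)·(-21) + (1)·(-22) = -70.

-70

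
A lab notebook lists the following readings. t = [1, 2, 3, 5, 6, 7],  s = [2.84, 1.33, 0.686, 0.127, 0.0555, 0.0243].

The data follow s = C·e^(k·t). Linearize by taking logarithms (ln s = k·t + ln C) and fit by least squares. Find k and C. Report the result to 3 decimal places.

Taking logs, ln s = k·t + ln C, so regress ln s on t.
Σt = 24.0000, Σ(t)² = 124.0000, Σln s = -7.7201, Σt·ln s = -53.2035.
Normal system: [[124.0000, 24.0000]; [24.0000, 6]]·[k, ln C]ᵀ = [-53.2035, -7.7201]ᵀ.
Slope k = (n·Σt·ln s − Σt·Σln s)/(n·Σ(t)² − (Σt)²) = (6·-53.2035 − 24.0000·-7.7201)/168.0000 = -0.79725; ln C = (Σln s − k·Σt)/n = 1.90232, so C = exp(1.90232) = 6.70143.

k = -0.797, C = 6.701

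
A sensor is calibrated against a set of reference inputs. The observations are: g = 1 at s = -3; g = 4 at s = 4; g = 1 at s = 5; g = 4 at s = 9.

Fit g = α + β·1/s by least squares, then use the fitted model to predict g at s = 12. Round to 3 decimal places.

ĝ = 2.592

From the data, Σ1 = 4, Σ1/s = 41/180, Σ1/s·1/s = 7321/32400.
For Aᵀg: Σg = 10, Σ1/s·g = 59/45.
Normal equations: [[4, 41/180]; [41/180, 7321/32400]]·[α, β]ᵀ = [10, 59/45]ᵀ.
Eliminating β: (7321/32400)·(row 1) − (41/180)·(row 2) gives (3067/3600)·α = (7321/32400)·10 − (41/180)·(59/45) = 10589/5400, so α = 21178/9201.
Then β = ((59/45) − (41/180)·(21178/9201))/(7321/32400) = 10680/3067.
At s = 12: ĝ = (21178/9201)·(1) + (10680/3067)·(1/12) = 23848/9201.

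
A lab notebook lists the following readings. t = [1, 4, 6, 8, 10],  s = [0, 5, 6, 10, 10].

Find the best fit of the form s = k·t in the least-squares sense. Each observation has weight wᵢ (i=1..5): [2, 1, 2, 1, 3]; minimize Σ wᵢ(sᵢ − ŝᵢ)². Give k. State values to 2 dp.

k = 1.04

Compute the Gram sums: Σwᵢ·t·t = 454.
For XᵀWs: Σwᵢ·t·s = 472.
k = 472/454 = 1.03965.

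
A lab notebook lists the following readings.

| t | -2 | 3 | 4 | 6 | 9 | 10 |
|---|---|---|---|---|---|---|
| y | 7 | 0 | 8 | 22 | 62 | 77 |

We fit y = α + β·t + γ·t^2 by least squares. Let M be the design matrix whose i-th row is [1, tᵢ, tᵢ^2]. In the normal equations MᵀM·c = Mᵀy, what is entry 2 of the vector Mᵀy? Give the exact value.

1478

Entry 2 ↔ basis t, so (Mᵀy)_{2} = Σᵢ (t)·yᵢ = (-2)·(7) + (3)·(0) + (4)·(8) + (6)·(22) + (9)·(62) + (10)·(77) = 1478.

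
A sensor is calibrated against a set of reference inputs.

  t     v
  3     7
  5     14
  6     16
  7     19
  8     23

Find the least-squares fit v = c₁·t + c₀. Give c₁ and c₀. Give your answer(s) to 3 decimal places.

XᵀX·[c₁, c₀]ᵀ = Xᵀv reads: 183·c₁ + 29·c₀ = 504;  29·c₁ + 5·c₀ = 79.
(Σt·t = 183, Σt = 29, Σ1 = 5, Σt·v = 504, Σv = 79.)
det = 183·5 − 29² = 74.
c₁ = (504·5 − 29·79)/74 = 229/74; c₀ = (183·79 − 29·504)/74 = -159/74.

c₁ = 3.095, c₀ = -2.149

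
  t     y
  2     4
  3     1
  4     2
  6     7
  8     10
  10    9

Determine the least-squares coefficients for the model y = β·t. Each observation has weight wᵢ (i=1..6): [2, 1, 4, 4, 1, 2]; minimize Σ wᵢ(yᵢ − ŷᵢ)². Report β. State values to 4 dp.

β = 0.9796

MᵀWM·[β]ᵀ = MᵀWy reads: 489·β = 479.
β = 479/489 = 0.97955.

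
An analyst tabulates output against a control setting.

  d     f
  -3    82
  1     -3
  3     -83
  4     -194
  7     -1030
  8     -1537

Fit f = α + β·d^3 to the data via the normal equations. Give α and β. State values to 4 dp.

α = -0.6467, β = -3.0012

Compute the Gram sums: Σ1 = 6, Σd^3 = 920, Σd^3·d^3 = 385348.
Right-hand side: Σf = -2765, Σd^3·f = -1157108.
AᵀA·[α, β]ᵀ = Aᵀf becomes [[6, 920]; [920, 385348]]·[α, β]ᵀ = [-2765, -1157108]ᵀ.
Determinant 6·385348 − 920² = 1465688.
α = ((-2765)·385348 − 920·(-1157108))/1465688 = -236965/366422; β = (6·(-1157108) − 920·(-2765))/1465688 = -549856/183211.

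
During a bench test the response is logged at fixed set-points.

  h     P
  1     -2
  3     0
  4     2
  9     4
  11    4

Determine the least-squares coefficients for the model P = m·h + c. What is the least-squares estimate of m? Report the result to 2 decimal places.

m = 0.58

MᵀM·[m, c]ᵀ = MᵀP reads: 228·m + 28·c = 86;  28·m + 5·c = 8.
Δ = 228·5 − 28² = 356.
m = (86·5 − 28·8)/356 = 103/178; c = (228·8 − 28·86)/356 = -146/89.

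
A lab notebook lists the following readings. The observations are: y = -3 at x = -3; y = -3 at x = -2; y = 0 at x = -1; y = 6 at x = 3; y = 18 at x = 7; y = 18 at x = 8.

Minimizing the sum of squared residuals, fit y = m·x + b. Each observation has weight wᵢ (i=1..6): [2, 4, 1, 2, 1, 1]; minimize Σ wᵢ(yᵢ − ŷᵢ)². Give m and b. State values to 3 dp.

Normal-equation sums: Σwᵢ·x·x = 166, Σwᵢ·x = 6, Σwᵢ·1 = 11.
Moment sums: Σwᵢ·x·y = 348, Σwᵢ·y = 30.
MᵀWM·[m, b]ᵀ = MᵀWy becomes [[166, 6]; [6, 11]]·[m, b]ᵀ = [348, 30]ᵀ.
Determinant 166·11 − 6² = 1790.
m = (348·11 − 6·30)/1790 = 1824/895; b = (166·30 − 6·348)/1790 = 1446/895.

m = 2.038, b = 1.616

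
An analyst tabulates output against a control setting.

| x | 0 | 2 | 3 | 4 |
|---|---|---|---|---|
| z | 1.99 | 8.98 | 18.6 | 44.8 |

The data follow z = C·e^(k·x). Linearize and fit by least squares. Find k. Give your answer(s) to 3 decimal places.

Let Y = ln z. Fitting Y = k·x + ln C by least squares:
Σx = 9.0000, Σ(x)² = 29.0000, Σln z = 9.6085, Σx·ln z = 28.3683.
Equations: 29.0000·k + 9.0000·ln C = 28.3683;  9.0000·k + 4·ln C = 9.6085.
Δ = 29.0000·4 − (9.0000)² = 35.0000; k = (28.3683·4 − 9.0000·9.6085)/35.0000 = 0.77134, ln C = (29.0000·9.6085 − 9.0000·28.3683)/35.0000 = 0.66662.

k = 0.771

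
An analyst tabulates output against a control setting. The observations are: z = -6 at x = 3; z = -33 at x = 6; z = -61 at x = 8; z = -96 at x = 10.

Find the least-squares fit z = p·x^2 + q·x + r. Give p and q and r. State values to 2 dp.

Forming AᵀA = [[15473, 1755, 209]; [1755, 209, 27]; [209, 27, 4]] and Aᵀz = [-14746, -1664, -196]ᵀ gives AᵀA·[p, q, r]ᵀ = Aᵀz.
Inverting the 3×3 Gram matrix, [p, q, r]ᵀ = [-6239/6556, -3283/6556, 6726/1639]ᵀ.

p = -0.95, q = -0.50, r = 4.10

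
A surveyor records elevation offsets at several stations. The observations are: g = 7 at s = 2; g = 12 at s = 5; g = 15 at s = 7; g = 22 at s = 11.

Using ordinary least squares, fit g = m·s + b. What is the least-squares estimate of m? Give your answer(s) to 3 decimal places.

m = 1.661

The normal system MᵀM·[m, b]ᵀ = Mᵀg is [[199, 25]; [25, 4]]·[m, b]ᵀ = [421, 56]ᵀ.
Determinant 199·4 − 25² = 171.
m = (421·4 − 25·56)/171 = 284/171; b = (199·56 − 25·421)/171 = 619/171.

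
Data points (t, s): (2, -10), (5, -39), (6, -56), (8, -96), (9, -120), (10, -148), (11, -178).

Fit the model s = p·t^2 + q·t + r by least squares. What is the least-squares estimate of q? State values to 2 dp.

q = 0.28

The normal system AᵀA·[p, q, r]ᵀ = Aᵀs is [[37235, 3921, 431]; [3921, 431, 51]; [431, 51, 7]]·[p, q, r]ᵀ = [-55233, -5837, -647]ᵀ.
Solving the 3×3 system (Gaussian elimination) gives p = -66439/45521, q = 12667/45521, r = -4265/929.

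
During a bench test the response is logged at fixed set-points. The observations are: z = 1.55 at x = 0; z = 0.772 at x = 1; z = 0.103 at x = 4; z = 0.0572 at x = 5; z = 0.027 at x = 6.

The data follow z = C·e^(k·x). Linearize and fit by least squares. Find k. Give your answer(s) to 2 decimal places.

k = -0.67

Let Y = ln z. Fitting Y = k·x + ln C by least squares:
XᵀX = [[78.0000, 16.0000]; [16.0000, 5]], rhs = [-45.3284, -8.5667]ᵀ  (here Σx = 16.0000, Σ(x)² = 78.0000, Σln z = -8.5667, Σx·ln z = -45.3284).
Slope k = (n·Σx·ln z − Σx·Σln z)/(n·Σ(x)² − (Σx)²) = (5·-45.3284 − 16.0000·-8.5667)/134.0000 = -0.66847; ln C = (Σln z − k·Σx)/n = 0.42578.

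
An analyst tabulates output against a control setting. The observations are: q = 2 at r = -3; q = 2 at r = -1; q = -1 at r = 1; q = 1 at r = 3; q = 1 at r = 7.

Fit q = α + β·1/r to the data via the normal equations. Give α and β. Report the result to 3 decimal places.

α = 1.043, β = -1.489

With design matrix A, AᵀA = [[5, 1/7]; [1/7, 989/441]] and Aᵀq = [5, -67/21]ᵀ.
det = 5·(989/441) − (1/7)² = 4936/441.
α = (5·(989/441) − (1/7)·(-67/21))/(4936/441) = 2573/2468; β = (5·(-67/21) − (1/7)·5)/(4936/441) = -3675/2468.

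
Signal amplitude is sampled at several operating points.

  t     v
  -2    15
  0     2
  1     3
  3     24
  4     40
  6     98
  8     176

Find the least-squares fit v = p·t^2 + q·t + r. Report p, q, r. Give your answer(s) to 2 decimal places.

p = 2.90, q = -1.39, r = 1.18

The normal equations are: 5746·p + 812·q + 130·r = 15711;  812·p + 130·q + 20·r = 2201;  130·p + 20·q + 7·r = 358.
(Σt^2·t^2 = 5746, Σt^2·t = 812, Σt^2 = 130, Σt·t = 130, Σt = 20, Σ1 = 7, Σt^2·v = 15711, Σt·v = 2201, Σv = 358.)
Row-reducing yields p = 164741/56742, q = -78647/56742, r = 33589/28371.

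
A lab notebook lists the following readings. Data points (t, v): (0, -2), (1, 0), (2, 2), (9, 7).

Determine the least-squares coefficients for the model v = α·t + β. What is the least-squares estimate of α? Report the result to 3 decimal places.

α = 0.920

Sums needed: Σt·t = 86, Σt = 12, Σ1 = 4.
And Σt·v = 67, Σv = 7.
AᵀA·[α, β]ᵀ = Aᵀv becomes [[86, 12]; [12, 4]]·[α, β]ᵀ = [67, 7]ᵀ.
Δ = 86·4 − 12² = 200.
α = (67·4 − 12·7)/200 = 23/25; β = (86·7 − 12·67)/200 = -101/100.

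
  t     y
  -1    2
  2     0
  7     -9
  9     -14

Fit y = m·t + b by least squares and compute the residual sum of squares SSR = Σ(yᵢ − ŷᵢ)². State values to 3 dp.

SSR = 5.761

Compute the Gram sums: Σt·t = 135, Σt = 17, Σ1 = 4.
Right-hand side: Σt·y = -191, Σy = -21.
Normal equations: [[135, 17]; [17, 4]]·[m, b]ᵀ = [-191, -21]ᵀ.
det = 135·4 − 17² = 251.
m = ((-191)·4 − 17·(-21))/251 = -407/251; b = (135·(-21) − 17·(-191))/251 = 412/251.
Residuals: -317/251, 402/251, 178/251, -263/251; SSR = 1446/251.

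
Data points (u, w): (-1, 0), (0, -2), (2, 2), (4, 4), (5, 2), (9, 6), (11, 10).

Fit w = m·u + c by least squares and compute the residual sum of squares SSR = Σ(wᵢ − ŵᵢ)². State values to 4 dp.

The normal equations are: 248·m + 30·c = 194;  30·m + 7·c = 22.
Eliminating c: 7·(row 1) − 30·(row 2) gives 836·m = 7·194 − 30·22 = 698, so m = 349/418.
Then c = (22 − 30·(349/418))/7 = -91/209.
Residuals: 531/418, -327/209, 160/209, 229/209, -727/418, -41/38, 523/418; SSR = 2425/209.

SSR = 11.6029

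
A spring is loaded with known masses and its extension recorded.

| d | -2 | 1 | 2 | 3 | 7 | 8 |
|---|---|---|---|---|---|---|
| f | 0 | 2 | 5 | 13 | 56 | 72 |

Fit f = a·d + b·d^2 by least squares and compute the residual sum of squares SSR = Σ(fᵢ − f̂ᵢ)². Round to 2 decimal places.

SSR = 3.77

Normal-equation sums: Σd·d = 131, Σd·d^2 = 883, Σd^2·d^2 = 6611.
Moment sums: Σd·f = 1019, Σd^2·f = 7491.
MᵀM·[a, b]ᵀ = Mᵀf becomes [[131, 883]; [883, 6611]]·[a, b]ᵀ = [1019, 7491]ᵀ.
Δ = 131·6611 − 883² = 86352.
a = (1019·6611 − 883·7491)/86352 = 15257/10794; b = (131·7491 − 883·1019)/86352 = 10193/10794.
Residuals: -5129/5397, -1931/5397, -2886/1799, 67/257, -128/771, 460/1799; SSR = 20323/5397.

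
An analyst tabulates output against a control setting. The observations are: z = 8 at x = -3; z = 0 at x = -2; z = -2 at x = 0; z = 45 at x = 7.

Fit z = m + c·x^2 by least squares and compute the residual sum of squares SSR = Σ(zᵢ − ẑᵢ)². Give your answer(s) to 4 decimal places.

From the data, Σ1 = 4, Σx^2 = 62, Σx^2·x^2 = 2498.
And Σz = 51, Σx^2·z = 2277.
So AᵀA·[m, c]ᵀ = Aᵀz: [[4, 62]; [62, 2498]]·[m, c]ᵀ = [51, 2277]ᵀ.
Δ = 4·2498 − 62² = 6148.
m = (51·2498 − 62·2277)/6148 = -3444/1537; c = (4·2277 − 62·51)/6148 = 2973/3074.
Residuals: 4723/3074, -2502/1537, 370/1537, -459/3074; SSR = 15649/3074.

SSR = 5.0908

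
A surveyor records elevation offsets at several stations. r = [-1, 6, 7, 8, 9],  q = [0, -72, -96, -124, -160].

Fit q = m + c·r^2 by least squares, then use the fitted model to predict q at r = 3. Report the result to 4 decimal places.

Sums needed: Σ1 = 5, Σr^2 = 231, Σr^2·r^2 = 14355.
For Xᵀq: Σq = -452, Σr^2·q = -28192.
det = 5·14355 − 231² = 18414.
m = ((-452)·14355 − 231·(-28192))/18414 = 362/279; c = (5·(-28192) − 231·(-452))/18414 = -18274/9207.
At r = 3: q̂ = (362/279)·(1) + (-18274/9207)·(9) = -1640/99.

q̂ = -16.5657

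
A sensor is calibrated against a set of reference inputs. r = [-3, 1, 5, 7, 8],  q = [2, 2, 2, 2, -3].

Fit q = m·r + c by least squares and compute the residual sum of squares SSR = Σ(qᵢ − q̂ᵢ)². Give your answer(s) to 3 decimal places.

Normal-equation sums: Σr·r = 148, Σr = 18, Σ1 = 5.
Moment sums: Σr·q = -4, Σq = 5.
det = 148·5 − 18² = 416.
m = ((-4)·5 − 18·5)/416 = -55/208; c = (148·5 − 18·(-4))/416 = 203/104.
Residuals: -155/208, 5/16, 285/208, 395/208, -295/104; SSR = 1475/104.

SSR = 14.183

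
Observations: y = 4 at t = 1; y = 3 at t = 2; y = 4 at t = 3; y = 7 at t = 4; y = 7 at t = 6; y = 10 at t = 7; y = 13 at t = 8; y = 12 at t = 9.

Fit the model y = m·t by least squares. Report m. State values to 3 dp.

m = 1.438

The normal equations are: 260·m = 374.
m = 374/260 = 1.43846.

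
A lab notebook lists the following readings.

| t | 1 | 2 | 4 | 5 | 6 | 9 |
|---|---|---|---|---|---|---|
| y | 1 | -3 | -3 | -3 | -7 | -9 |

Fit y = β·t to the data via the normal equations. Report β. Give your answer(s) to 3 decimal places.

Entries of XᵀX: Σt·t = 163.
And Σt·y = -155.
Normal equations: [[163]]·[β]ᵀ = [-155]ᵀ.
β = (-155)/163 = -0.95092.

β = -0.951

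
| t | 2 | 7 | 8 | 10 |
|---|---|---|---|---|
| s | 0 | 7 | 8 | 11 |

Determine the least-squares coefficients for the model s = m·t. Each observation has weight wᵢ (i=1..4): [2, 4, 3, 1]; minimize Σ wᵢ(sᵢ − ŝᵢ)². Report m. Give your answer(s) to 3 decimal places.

m = 1.004

Sums needed: Σwᵢ·t·t = 496.
Moment sums: Σwᵢ·t·s = 498.
So AᵀWA·[m]ᵀ = AᵀWs: [[496]]·[m]ᵀ = [498]ᵀ.
m = 498/496 = 1.00403.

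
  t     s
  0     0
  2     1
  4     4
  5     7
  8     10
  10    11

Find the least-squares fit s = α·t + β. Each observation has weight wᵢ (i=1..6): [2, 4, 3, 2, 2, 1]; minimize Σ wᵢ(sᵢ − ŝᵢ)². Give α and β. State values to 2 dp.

From the data, Σwᵢ·t·t = 342, Σwᵢ·t = 56, Σwᵢ·1 = 14.
For AᵀWs: Σwᵢ·t·s = 396, Σwᵢ·s = 61.
AᵀWA·[α, β]ᵀ = AᵀWs becomes [[342, 56]; [56, 14]]·[α, β]ᵀ = [396, 61]ᵀ.
Determinant 342·14 − 56² = 1652.
α = (396·14 − 56·61)/1652 = 76/59; β = (342·61 − 56·396)/1652 = -657/826.

α = 1.29, β = -0.80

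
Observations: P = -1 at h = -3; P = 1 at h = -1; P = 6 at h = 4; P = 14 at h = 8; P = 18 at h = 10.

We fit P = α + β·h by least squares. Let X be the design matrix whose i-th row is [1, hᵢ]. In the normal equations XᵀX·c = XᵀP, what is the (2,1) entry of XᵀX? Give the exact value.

18

Row 2 ↔ basis h, column 1 ↔ basis 1, so (XᵀX)_{2,1} = Σᵢ h = (-3)·(1) + (-1)·(1) + (4)·(1) + (8)·(1) + (10)·(1) = 18.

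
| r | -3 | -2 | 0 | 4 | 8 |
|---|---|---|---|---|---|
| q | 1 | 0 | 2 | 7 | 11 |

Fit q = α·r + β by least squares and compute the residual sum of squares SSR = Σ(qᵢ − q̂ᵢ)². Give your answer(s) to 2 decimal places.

SSR = 2.80

Normal-equation sums: Σr·r = 93, Σr = 7, Σ1 = 5.
And Σr·q = 113, Σq = 21.
So MᵀM·[α, β]ᵀ = Mᵀq: [[93, 7]; [7, 5]]·[α, β]ᵀ = [113, 21]ᵀ.
det = 93·5 − 7² = 416.
α = (113·5 − 7·21)/416 = 209/208; β = (93·21 − 7·113)/416 = 581/208.
Residuals: 127/104, -163/208, -165/208, 3/16, 35/208; SSR = 291/104.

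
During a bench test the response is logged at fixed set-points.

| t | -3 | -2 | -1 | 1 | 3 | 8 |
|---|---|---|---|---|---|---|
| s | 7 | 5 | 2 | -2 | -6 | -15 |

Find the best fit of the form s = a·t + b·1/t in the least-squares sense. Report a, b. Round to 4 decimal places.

a = -1.9360, b = -0.4391

Entries of AᵀA: Σt·t = 88, Σt·1/t = 6, Σ1/t·1/t = 1433/576.
Right-hand side: Σt·s = -173, Σ1/t·s = -305/24.
AᵀA·[a, b]ᵀ = Aᵀs becomes [[88, 6]; [6, 1433/576]]·[a, b]ᵀ = [-173, -305/24]ᵀ.
Eliminating b: (1433/576)·(row 1) − 6·(row 2) gives (13171/72)·a = (1433/576)·(-173) − 6·(-305/24) = -203989/576, so a = -203989/105368.
Then b = ((-305/24) − 6·(-203989/105368))/(1433/576) = -5784/13171.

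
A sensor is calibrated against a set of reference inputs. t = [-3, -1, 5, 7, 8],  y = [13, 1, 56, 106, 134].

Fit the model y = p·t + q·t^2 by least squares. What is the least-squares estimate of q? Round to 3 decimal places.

q = 1.921

Setting ∂/∂p … = 0 gives: 148·p + 952·q = 2054;  952·p + 7204·q = 15288.
(Σt·t = 148, Σt·t^2 = 952, Σt^2·t^2 = 7204, Σt·y = 2054, Σt^2·y = 15288.)
Determinant 148·7204 − 952² = 159888.
p = (2054·7204 − 952·15288)/159888 = 30355/19986; q = (148·15288 − 952·2054)/159888 = 19201/9993.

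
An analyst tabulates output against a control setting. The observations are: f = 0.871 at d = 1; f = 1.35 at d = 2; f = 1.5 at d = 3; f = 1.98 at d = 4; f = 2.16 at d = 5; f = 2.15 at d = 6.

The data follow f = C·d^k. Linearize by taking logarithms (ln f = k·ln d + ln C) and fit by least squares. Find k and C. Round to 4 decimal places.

k = 0.5267, C = 0.8930

With ln fᵢ as the transformed response and ln dᵢ as the regressor:
Over the data: Σln d = 6.5793, Σ(ln d)² = 9.4099, Σln f = 2.7861, Σln d·ln f = 4.2114.
Normal system: [[9.4099, 6.5793]; [6.5793, 6]]·[k, ln C]ᵀ = [4.2114, 2.7861]ᵀ.
Slope k = (n·Σln d·ln f − Σln d·Σln f)/(n·Σ(ln d)² − (Σln d)²) = (6·4.2114 − 6.5793·2.7861)/13.1729 = 0.52668; ln C = (Σln f − k·Σln d)/n = -0.11317, so C = exp(-0.11317) = 0.89300.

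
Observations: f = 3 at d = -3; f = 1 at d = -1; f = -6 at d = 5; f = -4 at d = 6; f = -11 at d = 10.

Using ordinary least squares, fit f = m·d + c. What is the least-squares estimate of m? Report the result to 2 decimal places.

The normal equations are: 171·m + 17·c = -174;  17·m + 5·c = -17.
(Σd·d = 171, Σd = 17, Σ1 = 5, Σd·f = -174, Σf = -17.)
Δ = 171·5 − 17² = 566.
m = ((-174)·5 − 17·(-17))/566 = -581/566; c = (171·(-17) − 17·(-174))/566 = 51/566.

m = -1.03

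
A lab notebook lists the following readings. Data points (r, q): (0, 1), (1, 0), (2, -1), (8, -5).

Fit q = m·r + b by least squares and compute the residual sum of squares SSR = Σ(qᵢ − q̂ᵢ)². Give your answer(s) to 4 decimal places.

SSR = 0.1548

Forming MᵀM = [[69, 11]; [11, 4]] and Mᵀq = [-42, -5]ᵀ gives MᵀM·[m, b]ᵀ = Mᵀq.
det = 69·4 − 11² = 155.
m = ((-42)·4 − 11·(-5))/155 = -113/155; b = (69·(-5) − 11·(-42))/155 = 117/155.
Residuals: 38/155, -4/155, -46/155, 12/155; SSR = 24/155.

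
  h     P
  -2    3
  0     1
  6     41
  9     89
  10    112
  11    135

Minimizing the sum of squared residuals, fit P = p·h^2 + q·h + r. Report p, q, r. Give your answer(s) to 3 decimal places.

With design matrix X, XᵀX = [[32514, 3268, 342]; [3268, 342, 34]; [342, 34, 6]] and XᵀP = [36232, 3646, 381]ᵀ.
Inverting the 3×3 Gram matrix, [p, q, r]ᵀ = [8137/7518, 797/2506, 5/1074]ᵀ.

p = 1.082, q = 0.318, r = 0.005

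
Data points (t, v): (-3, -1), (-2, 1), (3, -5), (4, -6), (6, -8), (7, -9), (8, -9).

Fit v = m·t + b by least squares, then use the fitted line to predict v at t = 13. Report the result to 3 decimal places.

From the data, Σt·t = 187, Σt = 23, Σ1 = 7.
For Xᵀv: Σt·v = -221, Σv = -37.
So XᵀX·[m, b]ᵀ = Xᵀv: [[187, 23]; [23, 7]]·[m, b]ᵀ = [-221, -37]ᵀ.
Δ = 187·7 − 23² = 780.
m = ((-221)·7 − 23·(-37))/780 = -58/65; b = (187·(-37) − 23·(-221))/780 = -153/65.
At t = 13: v̂ = (-58/65)·(13) + (-153/65)·(1) = -907/65.

v̂ = -13.954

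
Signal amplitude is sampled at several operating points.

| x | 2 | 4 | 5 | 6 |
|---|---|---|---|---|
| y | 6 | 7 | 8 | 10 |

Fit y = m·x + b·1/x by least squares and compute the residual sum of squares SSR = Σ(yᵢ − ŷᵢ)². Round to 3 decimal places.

SSR = 0.366

Forming MᵀM = [[81, 4]; [4, 1369/3600]] and Mᵀy = [140, 481/60]ᵀ gives MᵀM·[m, b]ᵀ = Mᵀy.
Eliminating b: (1369/3600)·(row 1) − 4·(row 2) gives (5921/400)·m = (1369/3600)·140 − 4·(481/60) = 3811/180, so m = 76220/53289.
Then b = ((481/60) − 4·(76220/53289))/(1369/3600) = 35740/5921.
Residuals: 6464/53289, -12272/53289, -19120/53289, 2440/5921; SSR = 19520/53289.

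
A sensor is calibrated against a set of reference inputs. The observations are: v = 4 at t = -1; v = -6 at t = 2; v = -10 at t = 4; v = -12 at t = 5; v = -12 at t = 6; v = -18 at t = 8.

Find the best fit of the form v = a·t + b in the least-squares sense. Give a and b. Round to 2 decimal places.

Sums needed: Σt·t = 146, Σt = 24, Σ1 = 6.
And Σt·v = -332, Σv = -54.
Eliminating b: 6·(row 1) − 24·(row 2) gives 300·a = 6·(-332) − 24·(-54) = -696, so a = -58/25.
Then b = ((-54) − 24·(-58/25))/6 = 7/25.

a = -2.32, b = 0.28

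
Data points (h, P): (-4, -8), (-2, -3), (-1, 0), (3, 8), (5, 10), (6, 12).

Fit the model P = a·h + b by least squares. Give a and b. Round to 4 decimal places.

a = 1.9537, b = 0.8873

From the data, Σh·h = 91, Σh = 7, Σ1 = 6.
And Σh·P = 184, ΣP = 19.
Normal equations: [[91, 7]; [7, 6]]·[a, b]ᵀ = [184, 19]ᵀ.
Δ = 91·6 − 7² = 497.
a = (184·6 − 7·19)/497 = 971/497; b = (91·19 − 7·184)/497 = 63/71.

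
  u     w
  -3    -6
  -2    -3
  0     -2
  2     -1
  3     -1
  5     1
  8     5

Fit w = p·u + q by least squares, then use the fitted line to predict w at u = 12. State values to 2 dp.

ŵ = 7.60

The normal system MᵀM·[p, q]ᵀ = Mᵀw is [[115, 13]; [13, 7]]·[p, q]ᵀ = [64, -7]ᵀ.
Eliminating q: 7·(row 1) − 13·(row 2) gives 636·p = 7·64 − 13·(-7) = 539, so p = 539/636.
Then q = ((-7) − 13·(539/636))/7 = -1637/636.
At u = 12: ŵ = (539/636)·(12) + (-1637/636)·(1) = 4831/636.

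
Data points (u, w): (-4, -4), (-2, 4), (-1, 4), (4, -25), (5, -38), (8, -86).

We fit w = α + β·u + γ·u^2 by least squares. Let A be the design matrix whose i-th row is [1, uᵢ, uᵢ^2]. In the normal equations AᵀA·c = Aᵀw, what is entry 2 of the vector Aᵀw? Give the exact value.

-974

Entry 2 ↔ basis u, so (Aᵀw)_{2} = Σᵢ (u)·wᵢ = (-4)·(-4) + (-2)·(4) + (-1)·(4) + (4)·(-25) + (5)·(-38) + (8)·(-86) = -974.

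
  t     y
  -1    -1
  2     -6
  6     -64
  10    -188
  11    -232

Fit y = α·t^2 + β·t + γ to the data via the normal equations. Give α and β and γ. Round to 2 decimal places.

α = -2.02, β = 1.08, γ = 1.39

The normal equations are: 25954·α + 2554·β + 262·γ = -49201;  2554·α + 262·β + 28·γ = -4827;  262·α + 28·β + 5·γ = -491.
(Σt^2·t^2 = 25954, Σt^2·t = 2554, Σt^2 = 262, Σt·t = 262, Σt = 28, Σ1 = 5, Σt^2·y = -49201, Σt·y = -4827, Σy = -491.)
Solving the 3×3 system (Gaussian elimination) gives α = -264499/131196, β = 10903/10092, γ = 30427/21866.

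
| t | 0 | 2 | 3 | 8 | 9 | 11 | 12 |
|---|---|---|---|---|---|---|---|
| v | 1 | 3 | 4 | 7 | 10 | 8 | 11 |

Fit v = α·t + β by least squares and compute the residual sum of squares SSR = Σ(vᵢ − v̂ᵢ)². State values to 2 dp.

The normal equations are: 423·α + 45·β = 384;  45·α + 7·β = 44.
(Σt·t = 423, Σt = 45, Σ1 = 7, Σt·v = 384, Σv = 44.)
Eliminating β: 7·(row 1) − 45·(row 2) gives 936·α = 7·384 − 45·44 = 708, so α = 59/78.
Then β = (44 − 45·(59/78))/7 = 37/26.
Residuals: -11/26, 5/78, 4/13, -37/78, 23/13, -68/39, 1/2; SSR = 90/13.

SSR = 6.92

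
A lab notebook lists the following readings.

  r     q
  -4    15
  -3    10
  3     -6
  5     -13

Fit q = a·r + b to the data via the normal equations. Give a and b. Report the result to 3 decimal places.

a = -2.970, b = 2.243

Entries of XᵀX: Σr·r = 59, Σr = 1, Σ1 = 4.
Moment sums: Σr·q = -173, Σq = 6.
So XᵀX·[a, b]ᵀ = Xᵀq: [[59, 1]; [1, 4]]·[a, b]ᵀ = [-173, 6]ᵀ.
Eliminating b: 4·(row 1) − 1·(row 2) gives 235·a = 4·(-173) − 1·6 = -698, so a = -698/235.
Then b = (6 − 1·(-698/235))/4 = 527/235.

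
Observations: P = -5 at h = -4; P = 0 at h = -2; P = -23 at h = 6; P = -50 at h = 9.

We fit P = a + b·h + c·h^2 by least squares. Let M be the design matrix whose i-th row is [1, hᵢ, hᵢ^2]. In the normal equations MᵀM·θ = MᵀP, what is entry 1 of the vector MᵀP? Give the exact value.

Entry 1 ↔ basis 1, so (MᵀP)_{1} = Σᵢ Pᵢ = (1)·(-5) + (1)·(0) + (1)·(-23) + (1)·(-50) = -78.

-78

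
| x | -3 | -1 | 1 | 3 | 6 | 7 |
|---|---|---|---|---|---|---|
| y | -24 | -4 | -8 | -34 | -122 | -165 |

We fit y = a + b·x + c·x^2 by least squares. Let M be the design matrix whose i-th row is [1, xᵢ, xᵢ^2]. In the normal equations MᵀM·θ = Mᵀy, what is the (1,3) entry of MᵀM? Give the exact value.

Row 1 ↔ basis 1, column 3 ↔ basis x^2, so (MᵀM)_{1,3} = Σᵢ x^2 = (1)·(9) + (1)·(1) + (1)·(1) + (1)·(9) + (1)·(36) + (1)·(49) = 105.

105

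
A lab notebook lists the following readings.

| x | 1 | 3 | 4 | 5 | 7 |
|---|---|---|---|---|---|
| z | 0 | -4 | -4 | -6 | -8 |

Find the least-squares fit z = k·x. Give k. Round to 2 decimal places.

Sums needed: Σx·x = 100.
Moment sums: Σx·z = -114.
k = (-114)/100 = -1.14.

k = -1.14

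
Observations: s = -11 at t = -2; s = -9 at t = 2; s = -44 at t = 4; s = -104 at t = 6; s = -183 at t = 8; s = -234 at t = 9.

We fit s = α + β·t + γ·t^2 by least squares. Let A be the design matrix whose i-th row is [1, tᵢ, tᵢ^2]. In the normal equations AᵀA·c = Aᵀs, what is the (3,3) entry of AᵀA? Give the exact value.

Row 3 ↔ basis t^2, column 3 ↔ basis t^2, so (AᵀA)_{3,3} = Σᵢ (t^2)·(t^2) = (4)·(4) + (4)·(4) + (16)·(16) + (36)·(36) + (64)·(64) + (81)·(81) = 12241.

12241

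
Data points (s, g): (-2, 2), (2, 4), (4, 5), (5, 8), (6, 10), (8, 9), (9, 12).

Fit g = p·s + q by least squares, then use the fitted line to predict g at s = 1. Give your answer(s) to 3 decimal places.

The normal equations are: 230·p + 32·q = 304;  32·p + 7·q = 50.
(Σs·s = 230, Σs = 32, Σ1 = 7, Σs·g = 304, Σg = 50.)
Determinant 230·7 − 32² = 586.
p = (304·7 − 32·50)/586 = 264/293; q = (230·50 − 32·304)/586 = 886/293.
At s = 1: ĝ = (264/293)·(1) + (886/293)·(1) = 1150/293.

ĝ = 3.925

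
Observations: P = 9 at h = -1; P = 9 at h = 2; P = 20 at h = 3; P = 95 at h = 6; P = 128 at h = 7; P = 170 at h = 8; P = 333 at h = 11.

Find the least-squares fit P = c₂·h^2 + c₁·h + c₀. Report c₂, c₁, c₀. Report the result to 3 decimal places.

c₂ = 2.999, c₁ = -3.002, c₀ = 2.895

The normal equations are: 22532·c₂ + 2436·c₁ + 284·c₀ = 61090;  2436·c₂ + 284·c₁ + 36·c₀ = 6558;  284·c₂ + 36·c₁ + 7·c₀ = 764.
(Σh^2·h^2 = 22532, Σh^2·h = 2436, Σh^2 = 284, Σh·h = 284, Σh = 36, Σ1 = 7, Σh^2·P = 61090, Σh·P = 6558, ΣP = 764.)
Row-reducing yields c₂ = 12834/4279, c₁ = -25689/8558, c₀ = 1126/389.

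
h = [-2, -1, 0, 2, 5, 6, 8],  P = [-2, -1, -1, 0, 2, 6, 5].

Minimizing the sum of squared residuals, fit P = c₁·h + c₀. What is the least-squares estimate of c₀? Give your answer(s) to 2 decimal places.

c₀ = -0.70

Entries of MᵀM: Σh·h = 134, Σh = 18, Σ1 = 7.
For MᵀP: Σh·P = 91, ΣP = 9.
MᵀM·[c₁, c₀]ᵀ = MᵀP becomes [[134, 18]; [18, 7]]·[c₁, c₀]ᵀ = [91, 9]ᵀ.
Δ = 134·7 − 18² = 614.
c₁ = (91·7 − 18·9)/614 = 475/614; c₀ = (134·9 − 18·91)/614 = -216/307.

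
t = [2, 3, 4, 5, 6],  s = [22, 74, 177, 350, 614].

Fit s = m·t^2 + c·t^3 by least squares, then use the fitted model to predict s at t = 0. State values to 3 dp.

With design matrix M, MᵀM = [[2274, 12200]; [12200, 67170]] and Mᵀs = [34440, 189876]ᵀ.
Determinant 2274·67170 − 12200² = 3904580.
m = (34440·67170 − 12200·189876)/3904580 = -157620/195229; c = (2274·189876 − 12200·34440)/3904580 = 2902506/976145.
At t = 0: ŝ = (-157620/195229)·(0) + (2902506/976145)·(0) = 0.

ŝ = 0.000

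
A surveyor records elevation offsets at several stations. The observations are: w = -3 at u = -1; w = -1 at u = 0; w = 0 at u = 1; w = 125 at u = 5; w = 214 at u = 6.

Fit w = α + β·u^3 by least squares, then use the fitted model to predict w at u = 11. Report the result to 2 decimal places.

The normal equations are: 5·α + 341·β = 335;  341·α + 62283·β = 61852.
Δ = 5·62283 − 341² = 195134.
α = (335·62283 − 341·61852)/195134 = -226727/195134; β = (5·61852 − 341·335)/195134 = 195025/195134.
At u = 11: ŵ = (-226727/195134)·(1) + (195025/195134)·(1331) = 129675774/97567.

ŵ = 1329.09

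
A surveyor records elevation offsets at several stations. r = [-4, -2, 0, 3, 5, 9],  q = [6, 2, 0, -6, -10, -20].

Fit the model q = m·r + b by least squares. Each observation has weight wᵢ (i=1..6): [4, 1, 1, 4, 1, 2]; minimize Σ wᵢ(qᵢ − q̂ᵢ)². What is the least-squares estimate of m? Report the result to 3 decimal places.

m = -1.932

Entries of MᵀWM: Σwᵢ·r·r = 291, Σwᵢ·r = 17, Σwᵢ·1 = 13.
Moment sums: Σwᵢ·r·q = -582, Σwᵢ·q = -48.
MᵀWM·[m, b]ᵀ = MᵀWq becomes [[291, 17]; [17, 13]]·[m, b]ᵀ = [-582, -48]ᵀ.
Determinant 291·13 − 17² = 3494.
m = ((-582)·13 − 17·(-48))/3494 = -3375/1747; b = (291·(-48) − 17·(-582))/3494 = -2037/1747.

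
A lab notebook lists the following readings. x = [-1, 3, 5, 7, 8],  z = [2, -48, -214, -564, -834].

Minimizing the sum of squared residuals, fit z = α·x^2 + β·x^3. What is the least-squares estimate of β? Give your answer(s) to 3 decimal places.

Setting ∂/∂α … = 0 gives: 7204·α + 52942·β = -86792;  52942·α + 396148·β = -648508.
(Σx^2·x^2 = 7204, Σx^2·x^3 = 52942, Σx^3·x^3 = 396148, Σx^2·z = -86792, Σx^3·z = -648508.)
Eliminating β: 396148·(row 1) − 52942·(row 2) gives 50994828·α = 396148·(-86792) − 52942·(-648508) = -49166680, so α = -12291670/12748707.
Then β = ((-648508) − 52942·(-12291670/12748707))/396148 = -19227392/12748707.

β = -1.508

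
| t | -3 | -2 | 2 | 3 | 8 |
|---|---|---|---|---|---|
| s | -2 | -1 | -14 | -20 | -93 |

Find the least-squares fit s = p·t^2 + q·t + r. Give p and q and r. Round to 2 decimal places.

p = -1.02, q = -3.12, r = -2.66

Entries of AᵀA: Σt^2·t^2 = 4290, Σt^2·t = 512, Σt^2 = 90, Σt·t = 90, Σt = 8, Σ1 = 5.
Moment sums: Σt^2·s = -6210, Σt·s = -824, Σs = -130.
Row-reducing yields p = -18019/17675, q = -11028/3535, r = -6712/2525.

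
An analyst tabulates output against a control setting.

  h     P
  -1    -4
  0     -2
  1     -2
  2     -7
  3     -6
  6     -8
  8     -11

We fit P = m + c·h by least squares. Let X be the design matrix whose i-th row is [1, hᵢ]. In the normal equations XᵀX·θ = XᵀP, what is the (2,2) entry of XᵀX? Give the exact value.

Row 2 ↔ basis h, column 2 ↔ basis h, so (XᵀX)_{2,2} = Σᵢ (h)·(h) = (-1)·(-1) + (0)·(0) + (1)·(1) + (2)·(2) + (3)·(3) + (6)·(6) + (8)·(8) = 115.

115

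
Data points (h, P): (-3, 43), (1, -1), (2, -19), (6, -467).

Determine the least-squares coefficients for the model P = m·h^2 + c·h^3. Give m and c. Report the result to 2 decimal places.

m = -1.11, c = -1.98

The normal system MᵀM·[m, c]ᵀ = MᵀP is [[1394, 7566]; [7566, 47450]]·[m, c]ᵀ = [-16502, -102186]ᵀ.
Eliminating c: 47450·(row 1) − 7566·(row 2) gives 8900944·m = 47450·(-16502) − 7566·(-102186) = -9880624, so m = -47503/42793.
Then c = ((-102186) − 7566·(-47503/42793))/47450 = -1099572/556309.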